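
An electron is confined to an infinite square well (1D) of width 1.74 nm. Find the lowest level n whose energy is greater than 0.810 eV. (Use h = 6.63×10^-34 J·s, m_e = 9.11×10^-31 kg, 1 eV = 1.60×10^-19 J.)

E_1 = h²/(8m_eL²) = 1.992×10^-20 J = 0.1245 eV.
Need n² > 0.810/0.1245 = 6.506, i.e. n > 2.551.
The smallest integer satisfying this is n = 3.

n = 3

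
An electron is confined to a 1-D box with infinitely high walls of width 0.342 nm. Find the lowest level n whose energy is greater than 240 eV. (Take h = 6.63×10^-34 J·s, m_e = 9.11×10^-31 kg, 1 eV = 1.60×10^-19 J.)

E_1 = h²/(8m_eL²) = 5.157×10^-19 J = 3.223 eV.
Need n² > 240/3.223 = 74.46, i.e. n > 8.629.
The smallest integer satisfying this is n = 9.

n = 9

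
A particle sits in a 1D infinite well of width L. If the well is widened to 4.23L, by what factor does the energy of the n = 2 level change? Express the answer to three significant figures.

E_n ∝ 1/L², so the energy scales by 1/4.23² = 0.0559.

0.0559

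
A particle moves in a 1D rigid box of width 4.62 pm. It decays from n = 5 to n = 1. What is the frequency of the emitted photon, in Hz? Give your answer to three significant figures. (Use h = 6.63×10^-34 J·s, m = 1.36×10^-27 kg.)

f = 6.85×10^16 Hz

E_1 = h²/(8mL²) = 1.893×10^-18 J and ΔE = (5² − 1²)E_1 = 4.543×10^-17 J.
f = ΔE/h = 4.543×10^-17/6.63×10^-34 = 6.85×10^16 Hz.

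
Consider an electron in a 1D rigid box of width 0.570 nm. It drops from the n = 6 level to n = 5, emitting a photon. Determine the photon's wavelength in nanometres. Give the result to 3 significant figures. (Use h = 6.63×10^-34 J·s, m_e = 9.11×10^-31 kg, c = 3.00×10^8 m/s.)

λ = 97.4 nm

E_1 = h²/(8m_eL²) = 1.856×10^-19 J, so ΔE = (6² − 5²)E_1 = 2.042×10^-18 J.
λ = hc/ΔE = (6.63×10^-34·3.00×10^8)/2.042×10^-18 = 9.74×10^-8 m = 97.4 nm.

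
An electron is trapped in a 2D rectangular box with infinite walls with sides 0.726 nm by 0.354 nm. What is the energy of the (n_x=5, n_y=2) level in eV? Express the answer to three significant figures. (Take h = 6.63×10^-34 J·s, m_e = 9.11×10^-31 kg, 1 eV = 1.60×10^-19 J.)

E = 29.9 eV

For a 2D rectangular well E = (h²/8m_e)·Σ n_i²/L_i² = (6.63×10^-34)²/(8·9.11×10^-31) · [5²/(0.726 nm)² + 2²/(0.354 nm)²].
Evaluating gives E = 4.786×10^-18 J = 29.9 eV.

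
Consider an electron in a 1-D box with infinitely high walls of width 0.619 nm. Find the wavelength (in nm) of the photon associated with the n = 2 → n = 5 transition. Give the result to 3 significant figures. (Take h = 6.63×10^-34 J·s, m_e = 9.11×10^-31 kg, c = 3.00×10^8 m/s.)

λ = 60.2 nm

E_1 = h²/(8m_eL²) = 1.574×10^-19 J, so ΔE = (5² − 2²)E_1 = 3.305×10^-18 J.
λ = hc/ΔE = (6.63×10^-34·3.00×10^8)/3.305×10^-18 = 6.02×10^-8 m = 60.2 nm.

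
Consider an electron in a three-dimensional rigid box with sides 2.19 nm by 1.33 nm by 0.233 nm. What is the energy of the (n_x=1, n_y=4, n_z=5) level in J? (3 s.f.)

E = 2.83×10^-17 J

For a 3D rectangular well E = (h²/8m_e)·Σ n_i²/L_i² = (6.626×10^-34)²/(8·9.109×10^-31) · [1²/(2.19 nm)² + 4²/(1.33 nm)² + 5²/(0.233 nm)²].
Evaluating gives E = 2.83×10^-17 J.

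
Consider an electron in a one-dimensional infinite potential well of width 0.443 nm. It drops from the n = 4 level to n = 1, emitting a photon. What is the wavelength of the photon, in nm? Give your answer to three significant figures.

λ = 43.1 nm

E_1 = h²/(8m_eL²) = 3.070×10^-19 J, so ΔE = (4² − 1²)E_1 = 4.605×10^-18 J.
λ = hc/ΔE = (6.626×10^-34·2.998×10^8)/4.605×10^-18 = 4.31×10^-8 m = 43.1 nm.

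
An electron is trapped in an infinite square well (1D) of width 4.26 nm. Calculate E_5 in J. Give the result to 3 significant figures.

E_5 = 8.30×10^-20 J

For an infinite well E_n = n²h²/(8m_eL²), so E_1 = h²/(8m_eL²) = (6.626×10^-34)²/(8·9.109×10^-31·(4.26×10^-9 m)²) = 3.320×10^-21 J.
Then E_5 = 5²·E_1 = 25·3.320×10^-21 J = 8.30×10^-20 J.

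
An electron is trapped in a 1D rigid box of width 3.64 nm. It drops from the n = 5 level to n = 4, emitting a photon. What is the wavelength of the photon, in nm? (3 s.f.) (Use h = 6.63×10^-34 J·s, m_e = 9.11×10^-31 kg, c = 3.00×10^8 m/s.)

λ = 4.85×10^3 nm

E_1 = h²/(8m_eL²) = 4.552×10^-21 J, so ΔE = (5² − 4²)E_1 = 4.097×10^-20 J.
λ = hc/ΔE = (6.63×10^-34·3.00×10^8)/4.097×10^-20 = 4.85×10^-6 m = 4.85×10^3 nm.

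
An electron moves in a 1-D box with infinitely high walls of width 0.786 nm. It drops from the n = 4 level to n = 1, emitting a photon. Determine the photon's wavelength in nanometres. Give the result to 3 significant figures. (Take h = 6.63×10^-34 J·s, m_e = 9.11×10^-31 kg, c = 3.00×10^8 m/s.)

λ = 136 nm

E_1 = h²/(8m_eL²) = 9.763×10^-20 J, so ΔE = (4² − 1²)E_1 = 1.464×10^-18 J.
λ = hc/ΔE = (6.63×10^-34·3.00×10^8)/1.464×10^-18 = 1.36×10^-7 m = 136 nm.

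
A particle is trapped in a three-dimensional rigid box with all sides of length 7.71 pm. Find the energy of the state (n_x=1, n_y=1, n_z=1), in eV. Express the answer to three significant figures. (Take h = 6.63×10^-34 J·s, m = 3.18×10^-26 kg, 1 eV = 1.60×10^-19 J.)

For a 3D rectangular well E = (h²/8m)·Σ n_i²/L_i² = (6.63×10^-34)²/(8·3.18×10^-26) · [1²/(7.71 pm)² + 1²/(7.71 pm)² + 1²/(7.71 pm)²].
Evaluating gives E = 8.720×10^-20 J = 0.545 eV.

E = 0.545 eV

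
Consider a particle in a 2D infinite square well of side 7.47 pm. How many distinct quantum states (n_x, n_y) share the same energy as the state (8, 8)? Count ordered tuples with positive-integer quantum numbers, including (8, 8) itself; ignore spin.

The level has n_x² + n_y² = 128. The ordered positive-integer solutions are (8, 8).
That gives 1 state.

degeneracy = 1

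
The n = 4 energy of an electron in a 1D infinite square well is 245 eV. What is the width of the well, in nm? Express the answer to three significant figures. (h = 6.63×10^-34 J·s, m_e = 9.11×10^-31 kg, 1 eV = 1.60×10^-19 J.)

From E_n = n²h²/(8m_eL²), L = n·h/√(8m_eE_n).
E_4 = 245 eV = 3.920×10^-17 J, so L = 4·6.63×10^-34/√(8·9.11×10^-31·3.920×10^-17) = 1.57×10^-10 m = 0.157 nm.

L = 0.157 nm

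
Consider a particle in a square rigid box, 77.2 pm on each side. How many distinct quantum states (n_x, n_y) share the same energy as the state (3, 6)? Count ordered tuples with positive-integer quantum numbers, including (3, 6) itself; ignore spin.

degeneracy = 2

The level has n_x² + n_y² = 45. The ordered positive-integer solutions are (3, 6), (6, 3).
That gives 2 states.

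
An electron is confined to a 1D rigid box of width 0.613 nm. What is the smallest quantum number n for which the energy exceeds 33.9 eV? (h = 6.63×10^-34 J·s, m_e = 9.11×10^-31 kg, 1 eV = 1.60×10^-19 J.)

E_1 = h²/(8m_eL²) = 1.605×10^-19 J = 1.003 eV.
Need n² > 33.9/1.003 = 33.80, i.e. n > 5.814.
The smallest integer satisfying this is n = 6.

n = 6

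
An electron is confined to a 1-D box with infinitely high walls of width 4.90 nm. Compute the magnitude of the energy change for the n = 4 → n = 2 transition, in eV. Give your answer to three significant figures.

|ΔE| = 0.188 eV

E_1 = h²/(8m_eL²) = 2.509×10^-21 J.
|ΔE| = |4² − 2²|·E_1 = 12·2.509×10^-21 J = 3.011×10^-20 J = 0.188 eV.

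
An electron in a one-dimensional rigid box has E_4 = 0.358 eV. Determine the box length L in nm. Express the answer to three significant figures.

From E_n = n²h²/(8m_eL²), L = n·h/√(8m_eE_n).
E_4 = 0.358 eV = 5.735×10^-20 J, so L = 4·6.626×10^-34/√(8·9.109×10^-31·5.735×10^-20) = 4.10×10^-9 m = 4.10 nm.

L = 4.10 nm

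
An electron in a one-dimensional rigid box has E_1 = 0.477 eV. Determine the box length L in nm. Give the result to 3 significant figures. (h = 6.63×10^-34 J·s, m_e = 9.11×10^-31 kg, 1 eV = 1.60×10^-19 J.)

From E_n = n²h²/(8m_eL²), L = n·h/√(8m_eE_n).
E_1 = 0.477 eV = 7.632×10^-20 J, so L = 1·6.63×10^-34/√(8·9.11×10^-31·7.632×10^-20) = 8.89×10^-10 m = 0.889 nm.

L = 0.889 nm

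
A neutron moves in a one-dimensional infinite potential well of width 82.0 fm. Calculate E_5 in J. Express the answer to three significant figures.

E_5 = 1.22×10^-13 J

For an infinite well E_n = n²h²/(8m_nL²), so E_1 = h²/(8m_nL²) = (6.626×10^-34)²/(8·1.675×10^-27·(8.20×10^-14 m)²) = 4.873×10^-15 J.
Then E_5 = 5²·E_1 = 25·4.873×10^-15 J = 1.22×10^-13 J.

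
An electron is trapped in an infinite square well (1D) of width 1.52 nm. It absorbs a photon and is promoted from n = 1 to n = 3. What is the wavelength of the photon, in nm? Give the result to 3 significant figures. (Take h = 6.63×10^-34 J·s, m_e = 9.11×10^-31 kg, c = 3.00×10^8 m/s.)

λ = 952 nm

E_1 = h²/(8m_eL²) = 2.611×10^-20 J, so ΔE = (3² − 1²)E_1 = 2.089×10^-19 J.
λ = hc/ΔE = (6.63×10^-34·3.00×10^8)/2.089×10^-19 = 9.52×10^-7 m = 952 nm.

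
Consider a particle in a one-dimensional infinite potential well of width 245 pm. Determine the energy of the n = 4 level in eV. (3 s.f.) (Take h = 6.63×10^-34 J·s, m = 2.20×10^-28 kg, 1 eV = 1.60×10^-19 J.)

For an infinite well E_n = n²h²/(8mL²), so E_1 = h²/(8mL²) = (6.63×10^-34)²/(8·2.20×10^-28·(2.45×10^-10 m)²) = 4.161×10^-21 J.
Then E_4 = 4²·E_1 = 16·4.161×10^-21 J = 6.658×10^-20 J.
Converting, E_4 = 6.658×10^-20 J / (1.60×10^-19 J/eV) = 0.416 eV.

E_4 = 0.416 eV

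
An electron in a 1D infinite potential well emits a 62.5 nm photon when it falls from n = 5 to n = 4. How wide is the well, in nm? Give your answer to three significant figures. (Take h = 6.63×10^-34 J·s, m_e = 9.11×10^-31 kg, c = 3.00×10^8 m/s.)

L = 0.413 nm

The photon carries ΔE = hc/λ = 6.63×10^-34·3.00×10^8/6.25×10^-8 m = 3.182×10^-18 J.
Since ΔE = (5² − 4²)E_1, E_1 = 3.536×10^-19 J, and L = h/√(8m_eE_1) = 4.13×10^-10 m = 0.413 nm.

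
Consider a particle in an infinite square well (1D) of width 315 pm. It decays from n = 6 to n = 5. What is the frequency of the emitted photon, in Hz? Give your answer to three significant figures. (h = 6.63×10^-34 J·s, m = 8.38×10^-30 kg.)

E_1 = h²/(8mL²) = 6.608×10^-20 J and ΔE = (6² − 5²)E_1 = 7.269×10^-19 J.
f = ΔE/h = 7.269×10^-19/6.63×10^-34 = 1.10×10^15 Hz.

f = 1.10×10^15 Hz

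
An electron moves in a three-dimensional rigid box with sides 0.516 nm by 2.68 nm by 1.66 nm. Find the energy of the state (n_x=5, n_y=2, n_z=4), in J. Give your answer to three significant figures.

E = 6.04×10^-18 J

For a 3D rectangular well E = (h²/8m_e)·Σ n_i²/L_i² = (6.626×10^-34)²/(8·9.109×10^-31) · [5²/(0.516 nm)² + 2²/(2.68 nm)² + 4²/(1.66 nm)²].
Evaluating gives E = 6.04×10^-18 J.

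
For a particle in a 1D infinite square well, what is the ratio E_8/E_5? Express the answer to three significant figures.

2.56

E_n ∝ n², so E_8/E_5 = 8²/5² = 64/25 = 2.56.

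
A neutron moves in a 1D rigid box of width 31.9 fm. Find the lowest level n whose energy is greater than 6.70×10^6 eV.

E_1 = h²/(8m_nL²) = 3.220×10^-14 J = 2.010×10^5 eV.
Need n² > 6.70×10^6/2.010×10^5 = 33.33, i.e. n > 5.773.
The smallest integer satisfying this is n = 6.

n = 6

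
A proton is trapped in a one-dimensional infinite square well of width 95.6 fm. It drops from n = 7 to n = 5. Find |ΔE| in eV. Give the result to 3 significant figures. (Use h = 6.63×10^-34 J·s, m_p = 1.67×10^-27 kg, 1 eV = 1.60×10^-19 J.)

|ΔE| = 5.40×10^5 eV

E_1 = h²/(8m_pL²) = 3.600×10^-15 J.
|ΔE| = |7² − 5²|·E_1 = 24·3.600×10^-15 J = 8.640×10^-14 J = 5.40×10^5 eV.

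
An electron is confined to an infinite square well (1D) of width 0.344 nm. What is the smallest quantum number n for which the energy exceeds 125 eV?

E_1 = h²/(8m_eL²) = 5.091×10^-19 J = 3.178 eV.
Need n² > 125/3.178 = 39.33, i.e. n > 6.271.
The smallest integer satisfying this is n = 7.

n = 7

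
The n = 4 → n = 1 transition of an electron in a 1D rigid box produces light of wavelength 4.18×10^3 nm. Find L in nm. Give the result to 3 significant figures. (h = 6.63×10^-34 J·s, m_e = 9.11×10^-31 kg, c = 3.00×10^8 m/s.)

The photon carries ΔE = hc/λ = 6.63×10^-34·3.00×10^8/4.18×10^-6 m = 4.758×10^-20 J.
Since ΔE = (4² − 1²)E_1, E_1 = 3.172×10^-21 J, and L = h/√(8m_eE_1) = 4.36×10^-9 m = 4.36 nm.

L = 4.36 nm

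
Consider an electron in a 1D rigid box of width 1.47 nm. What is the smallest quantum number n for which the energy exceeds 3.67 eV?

n = 5

E_1 = h²/(8m_eL²) = 2.788×10^-20 J = 0.1740 eV.
Need n² > 3.67/0.1740 = 21.09, i.e. n > 4.592.
The smallest integer satisfying this is n = 5.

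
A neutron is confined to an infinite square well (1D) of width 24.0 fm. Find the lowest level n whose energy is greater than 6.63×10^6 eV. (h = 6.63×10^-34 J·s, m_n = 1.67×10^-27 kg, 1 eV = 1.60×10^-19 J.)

E_1 = h²/(8m_nL²) = 5.712×10^-14 J = 3.570×10^5 eV.
Need n² > 6.63×10^6/3.570×10^5 = 18.57, i.e. n > 4.309.
The smallest integer satisfying this is n = 5.

n = 5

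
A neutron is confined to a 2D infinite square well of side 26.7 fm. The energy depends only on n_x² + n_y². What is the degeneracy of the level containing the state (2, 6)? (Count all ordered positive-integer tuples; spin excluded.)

degeneracy = 2

The level has n_x² + n_y² = 40. The ordered positive-integer solutions are (2, 6), (6, 2).
That gives 2 states.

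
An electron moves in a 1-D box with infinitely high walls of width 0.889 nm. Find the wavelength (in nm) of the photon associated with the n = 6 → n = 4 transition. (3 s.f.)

λ = 130 nm

E_1 = h²/(8m_eL²) = 7.623×10^-20 J, so ΔE = (6² − 4²)E_1 = 1.525×10^-18 J.
λ = hc/ΔE = (6.626×10^-34·2.998×10^8)/1.525×10^-18 = 1.30×10^-7 m = 130 nm.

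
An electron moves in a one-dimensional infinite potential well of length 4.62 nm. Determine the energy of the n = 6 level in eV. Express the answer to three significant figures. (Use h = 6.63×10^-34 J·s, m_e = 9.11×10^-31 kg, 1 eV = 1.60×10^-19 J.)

For an infinite well E_n = n²h²/(8m_eL²), so E_1 = h²/(8m_eL²) = (6.63×10^-34)²/(8·9.11×10^-31·(4.62×10^-9 m)²) = 2.826×10^-21 J.
Then E_6 = 6²·E_1 = 36·2.826×10^-21 J = 1.017×10^-19 J.
Converting, E_6 = 1.017×10^-19 J / (1.60×10^-19 J/eV) = 0.636 eV.

E_6 = 0.636 eV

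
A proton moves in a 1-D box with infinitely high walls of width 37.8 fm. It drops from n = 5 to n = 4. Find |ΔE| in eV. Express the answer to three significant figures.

|ΔE| = 1.29×10^6 eV

E_1 = h²/(8m_pL²) = 2.296×10^-14 J.
|ΔE| = |5² − 4²|·E_1 = 9·2.296×10^-14 J = 2.066×10^-13 J = 1.29×10^6 eV.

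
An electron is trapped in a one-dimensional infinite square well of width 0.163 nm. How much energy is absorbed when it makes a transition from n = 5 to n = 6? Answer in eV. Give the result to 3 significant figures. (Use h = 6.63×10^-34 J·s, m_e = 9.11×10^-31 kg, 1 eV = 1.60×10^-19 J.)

|ΔE| = 156 eV

E_1 = h²/(8m_eL²) = 2.270×10^-18 J.
|ΔE| = |5² − 6²|·E_1 = 11·2.270×10^-18 J = 2.497×10^-17 J = 156 eV.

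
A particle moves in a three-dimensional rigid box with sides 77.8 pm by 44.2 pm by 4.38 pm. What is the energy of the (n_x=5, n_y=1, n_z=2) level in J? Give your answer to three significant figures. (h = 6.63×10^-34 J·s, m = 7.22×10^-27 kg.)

For a 3D rectangular well E = (h²/8m)·Σ n_i²/L_i² = (6.63×10^-34)²/(8·7.22×10^-27) · [5²/(77.8 pm)² + 1²/(44.2 pm)² + 2²/(4.38 pm)²].
Evaluating gives E = 1.62×10^-18 J.

E = 1.62×10^-18 J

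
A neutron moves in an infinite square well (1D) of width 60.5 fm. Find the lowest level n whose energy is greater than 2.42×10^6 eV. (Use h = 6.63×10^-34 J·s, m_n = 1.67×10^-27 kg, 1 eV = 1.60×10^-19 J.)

E_1 = h²/(8m_nL²) = 8.989×10^-15 J = 5.618×10^4 eV.
Need n² > 2.42×10^6/5.618×10^4 = 43.08, i.e. n > 6.564.
The smallest integer satisfying this is n = 7.

n = 7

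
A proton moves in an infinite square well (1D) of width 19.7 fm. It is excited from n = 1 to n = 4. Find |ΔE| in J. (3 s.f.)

E_1 = h²/(8m_pL²) = 8.452×10^-14 J.
|ΔE| = |1² − 4²|·E_1 = 15·8.452×10^-14 J = 1.27×10^-12 J.

|ΔE| = 1.27×10^-12 J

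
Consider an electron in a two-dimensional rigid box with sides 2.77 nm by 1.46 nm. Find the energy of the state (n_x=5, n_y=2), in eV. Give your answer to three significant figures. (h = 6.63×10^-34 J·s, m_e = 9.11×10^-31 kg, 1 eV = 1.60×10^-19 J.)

For a 2D rectangular well E = (h²/8m_e)·Σ n_i²/L_i² = (6.63×10^-34)²/(8·9.11×10^-31) · [5²/(2.77 nm)² + 2²/(1.46 nm)²].
Evaluating gives E = 3.097×10^-19 J = 1.94 eV.

E = 1.94 eV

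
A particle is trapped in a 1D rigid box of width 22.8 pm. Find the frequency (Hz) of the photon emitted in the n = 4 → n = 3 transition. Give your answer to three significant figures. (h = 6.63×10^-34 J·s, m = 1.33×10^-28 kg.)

f = 8.39×10^15 Hz

E_1 = h²/(8mL²) = 7.947×10^-19 J and ΔE = (4² − 3²)E_1 = 5.563×10^-18 J.
f = ΔE/h = 5.563×10^-18/6.63×10^-34 = 8.39×10^15 Hz.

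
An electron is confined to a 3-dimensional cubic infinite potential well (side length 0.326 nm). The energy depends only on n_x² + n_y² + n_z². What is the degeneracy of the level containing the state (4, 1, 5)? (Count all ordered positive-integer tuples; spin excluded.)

degeneracy = 6

The level has n_x² + n_y² + n_z² = 42. The ordered positive-integer solutions are (1, 4, 5), (1, 5, 4), (4, 1, 5), (4, 5, 1), (5, 1, 4), (5, 4, 1).
That gives 6 states.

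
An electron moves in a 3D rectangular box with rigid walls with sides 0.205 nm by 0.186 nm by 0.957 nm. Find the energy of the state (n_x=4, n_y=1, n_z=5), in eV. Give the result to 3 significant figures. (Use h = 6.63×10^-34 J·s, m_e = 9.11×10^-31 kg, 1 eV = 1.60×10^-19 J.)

E = 165 eV

For a 3D rectangular well E = (h²/8m_e)·Σ n_i²/L_i² = (6.63×10^-34)²/(8·9.11×10^-31) · [4²/(0.205 nm)² + 1²/(0.186 nm)² + 5²/(0.957 nm)²].
Evaluating gives E = 2.635×10^-17 J = 165 eV.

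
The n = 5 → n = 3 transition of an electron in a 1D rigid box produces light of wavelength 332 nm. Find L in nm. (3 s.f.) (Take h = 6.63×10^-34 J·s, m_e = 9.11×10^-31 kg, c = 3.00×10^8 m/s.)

L = 1.27 nm

The photon carries ΔE = hc/λ = 6.63×10^-34·3.00×10^8/3.32×10^-7 m = 5.991×10^-19 J.
Since ΔE = (5² − 3²)E_1, E_1 = 3.744×10^-20 J, and L = h/√(8m_eE_1) = 1.27×10^-9 m = 1.27 nm.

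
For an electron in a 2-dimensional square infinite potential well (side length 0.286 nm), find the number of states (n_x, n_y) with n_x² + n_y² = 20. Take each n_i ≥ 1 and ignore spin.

The level has n_x² + n_y² = 20. The ordered positive-integer solutions are (2, 4), (4, 2).
That gives 2 states.

degeneracy = 2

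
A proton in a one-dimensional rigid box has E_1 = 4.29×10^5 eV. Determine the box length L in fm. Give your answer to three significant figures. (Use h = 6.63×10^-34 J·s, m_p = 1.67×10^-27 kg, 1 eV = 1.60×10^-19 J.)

L = 21.9 fm

From E_n = n²h²/(8m_pL²), L = n·h/√(8m_pE_n).
E_1 = 4.29×10^5 eV = 6.864×10^-14 J, so L = 1·6.63×10^-34/√(8·1.67×10^-27·6.864×10^-14) = 2.19×10^-14 m = 21.9 fm.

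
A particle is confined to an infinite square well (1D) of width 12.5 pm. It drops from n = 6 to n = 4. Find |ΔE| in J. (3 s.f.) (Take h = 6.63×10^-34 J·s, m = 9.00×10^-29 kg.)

|ΔE| = 7.81×10^-17 J

E_1 = h²/(8mL²) = 3.907×10^-18 J.
|ΔE| = |6² − 4²|·E_1 = 20·3.907×10^-18 J = 7.81×10^-17 J.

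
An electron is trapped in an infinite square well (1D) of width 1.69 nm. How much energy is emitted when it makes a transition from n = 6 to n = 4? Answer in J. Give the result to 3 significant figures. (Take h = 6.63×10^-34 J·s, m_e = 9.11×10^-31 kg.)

E_1 = h²/(8m_eL²) = 2.112×10^-20 J.
|ΔE| = |6² − 4²|·E_1 = 20·2.112×10^-20 J = 4.22×10^-19 J.

|ΔE| = 4.22×10^-19 J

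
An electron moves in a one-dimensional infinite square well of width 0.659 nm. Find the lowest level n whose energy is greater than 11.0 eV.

n = 4

E_1 = h²/(8m_eL²) = 1.387×10^-19 J = 0.8658 eV.
Need n² > 11.0/0.8658 = 12.71, i.e. n > 3.565.
The smallest integer satisfying this is n = 4.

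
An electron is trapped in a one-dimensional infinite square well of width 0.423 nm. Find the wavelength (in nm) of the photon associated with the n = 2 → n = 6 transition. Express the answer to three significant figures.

E_1 = h²/(8m_eL²) = 3.367×10^-19 J, so ΔE = (6² − 2²)E_1 = 1.077×10^-17 J.
λ = hc/ΔE = (6.626×10^-34·2.998×10^8)/1.077×10^-17 = 1.84×10^-8 m = 18.4 nm.

λ = 18.4 nm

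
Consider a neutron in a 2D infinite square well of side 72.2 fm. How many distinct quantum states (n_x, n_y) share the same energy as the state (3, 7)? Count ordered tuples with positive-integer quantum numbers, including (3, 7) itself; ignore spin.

degeneracy = 2

The level has n_x² + n_y² = 58. The ordered positive-integer solutions are (3, 7), (7, 3).
That gives 2 states.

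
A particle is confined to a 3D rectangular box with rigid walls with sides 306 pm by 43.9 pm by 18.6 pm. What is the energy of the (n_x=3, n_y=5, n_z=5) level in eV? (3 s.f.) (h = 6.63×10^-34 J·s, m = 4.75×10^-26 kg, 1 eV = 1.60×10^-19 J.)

For a 3D rectangular well E = (h²/8m)·Σ n_i²/L_i² = (6.63×10^-34)²/(8·4.75×10^-26) · [3²/(306 pm)² + 5²/(43.9 pm)² + 5²/(18.6 pm)²].
Evaluating gives E = 9.871×10^-20 J = 0.617 eV.

E = 0.617 eV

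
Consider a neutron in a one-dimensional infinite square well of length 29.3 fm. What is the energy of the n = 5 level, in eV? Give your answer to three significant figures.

For an infinite well E_n = n²h²/(8m_nL²), so E_1 = h²/(8m_nL²) = (6.626×10^-34)²/(8·1.675×10^-27·(2.93×10^-14 m)²) = 3.816×10^-14 J.
Then E_5 = 5²·E_1 = 25·3.816×10^-14 J = 9.540×10^-13 J.
Converting, E_5 = 9.540×10^-13 J / (1.602×10^-19 J/eV) = 5.96×10^6 eV.

E_5 = 5.96×10^6 eV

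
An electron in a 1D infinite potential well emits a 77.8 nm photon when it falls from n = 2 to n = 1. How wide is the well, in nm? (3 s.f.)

The photon carries ΔE = hc/λ = 6.626×10^-34·2.998×10^8/7.78×10^-8 m = 2.553×10^-18 J.
Since ΔE = (2² − 1²)E_1, E_1 = 8.510×10^-19 J, and L = h/√(8m_eE_1) = 2.66×10^-10 m = 0.266 nm.

L = 0.266 nm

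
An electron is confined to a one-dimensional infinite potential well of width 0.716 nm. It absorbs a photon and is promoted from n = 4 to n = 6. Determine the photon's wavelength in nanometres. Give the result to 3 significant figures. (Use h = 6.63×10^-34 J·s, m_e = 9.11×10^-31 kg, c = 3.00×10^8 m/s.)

E_1 = h²/(8m_eL²) = 1.177×10^-19 J, so ΔE = (6² − 4²)E_1 = 2.354×10^-18 J.
λ = hc/ΔE = (6.63×10^-34·3.00×10^8)/2.354×10^-18 = 8.45×10^-8 m = 84.5 nm.

λ = 84.5 nm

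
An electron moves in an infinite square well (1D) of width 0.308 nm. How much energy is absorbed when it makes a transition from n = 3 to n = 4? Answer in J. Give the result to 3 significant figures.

E_1 = h²/(8m_eL²) = 6.351×10^-19 J.
|ΔE| = |3² − 4²|·E_1 = 7·6.351×10^-19 J = 4.45×10^-18 J.

|ΔE| = 4.45×10^-18 J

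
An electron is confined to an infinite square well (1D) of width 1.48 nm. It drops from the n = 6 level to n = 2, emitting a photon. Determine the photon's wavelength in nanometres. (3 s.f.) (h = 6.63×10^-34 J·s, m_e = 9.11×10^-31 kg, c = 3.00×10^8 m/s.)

E_1 = h²/(8m_eL²) = 2.754×10^-20 J, so ΔE = (6² − 2²)E_1 = 8.813×10^-19 J.
λ = hc/ΔE = (6.63×10^-34·3.00×10^8)/8.813×10^-19 = 2.26×10^-7 m = 226 nm.

λ = 226 nm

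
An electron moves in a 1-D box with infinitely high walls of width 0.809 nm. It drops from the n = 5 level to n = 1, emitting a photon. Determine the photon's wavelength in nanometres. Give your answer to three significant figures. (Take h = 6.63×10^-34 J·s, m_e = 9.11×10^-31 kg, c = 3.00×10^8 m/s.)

λ = 89.9 nm

E_1 = h²/(8m_eL²) = 9.216×10^-20 J, so ΔE = (5² − 1²)E_1 = 2.212×10^-18 J.
λ = hc/ΔE = (6.63×10^-34·3.00×10^8)/2.212×10^-18 = 8.99×10^-8 m = 89.9 nm.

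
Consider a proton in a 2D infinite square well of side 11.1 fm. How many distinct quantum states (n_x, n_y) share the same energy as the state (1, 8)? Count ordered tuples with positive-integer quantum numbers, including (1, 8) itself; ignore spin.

The level has n_x² + n_y² = 65. The ordered positive-integer solutions are (1, 8), (4, 7), (7, 4), (8, 1).
That gives 4 states.

degeneracy = 4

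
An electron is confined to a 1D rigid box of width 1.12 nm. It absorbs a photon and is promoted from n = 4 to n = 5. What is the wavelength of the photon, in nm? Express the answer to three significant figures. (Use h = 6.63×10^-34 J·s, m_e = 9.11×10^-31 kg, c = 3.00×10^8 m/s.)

E_1 = h²/(8m_eL²) = 4.808×10^-20 J, so ΔE = (5² − 4²)E_1 = 4.327×10^-19 J.
λ = hc/ΔE = (6.63×10^-34·3.00×10^8)/4.327×10^-19 = 4.60×10^-7 m = 460 nm.

λ = 460 nm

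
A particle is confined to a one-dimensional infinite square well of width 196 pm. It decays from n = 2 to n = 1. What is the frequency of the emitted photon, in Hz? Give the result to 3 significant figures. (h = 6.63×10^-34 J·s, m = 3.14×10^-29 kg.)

f = 2.06×10^14 Hz

E_1 = h²/(8mL²) = 4.555×10^-20 J and ΔE = (2² − 1²)E_1 = 1.367×10^-19 J.
f = ΔE/h = 1.367×10^-19/6.63×10^-34 = 2.06×10^14 Hz.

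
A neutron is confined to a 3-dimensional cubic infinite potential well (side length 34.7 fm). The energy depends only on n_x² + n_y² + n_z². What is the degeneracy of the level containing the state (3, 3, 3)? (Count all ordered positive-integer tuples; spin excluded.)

The level has n_x² + n_y² + n_z² = 27. The ordered positive-integer solutions are (1, 1, 5), (1, 5, 1), (3, 3, 3), (5, 1, 1).
That gives 4 states.

degeneracy = 4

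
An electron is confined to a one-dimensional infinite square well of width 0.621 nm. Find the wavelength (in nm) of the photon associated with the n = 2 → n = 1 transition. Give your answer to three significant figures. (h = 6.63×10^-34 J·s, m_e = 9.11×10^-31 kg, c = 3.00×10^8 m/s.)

λ = 424 nm

E_1 = h²/(8m_eL²) = 1.564×10^-19 J, so ΔE = (2² − 1²)E_1 = 4.692×10^-19 J.
λ = hc/ΔE = (6.63×10^-34·3.00×10^8)/4.692×10^-19 = 4.24×10^-7 m = 424 nm.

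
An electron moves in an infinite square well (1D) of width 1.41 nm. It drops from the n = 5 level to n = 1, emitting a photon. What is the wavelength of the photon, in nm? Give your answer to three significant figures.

E_1 = h²/(8m_eL²) = 3.030×10^-20 J, so ΔE = (5² − 1²)E_1 = 7.272×10^-19 J.
λ = hc/ΔE = (6.626×10^-34·2.998×10^8)/7.272×10^-19 = 2.73×10^-7 m = 273 nm.

λ = 273 nm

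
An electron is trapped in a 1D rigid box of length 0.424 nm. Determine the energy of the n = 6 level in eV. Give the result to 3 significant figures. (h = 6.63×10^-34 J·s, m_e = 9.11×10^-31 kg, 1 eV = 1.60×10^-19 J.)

For an infinite well E_n = n²h²/(8m_eL²), so E_1 = h²/(8m_eL²) = (6.63×10^-34)²/(8·9.11×10^-31·(4.24×10^-10 m)²) = 3.355×10^-19 J.
Then E_6 = 6²·E_1 = 36·3.355×10^-19 J = 1.208×10^-17 J.
Converting, E_6 = 1.208×10^-17 J / (1.60×10^-19 J/eV) = 75.5 eV.

E_6 = 75.5 eV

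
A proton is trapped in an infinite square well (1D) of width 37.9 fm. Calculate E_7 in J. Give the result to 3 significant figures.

E_7 = 1.12×10^-12 J

For an infinite well E_n = n²h²/(8m_pL²), so E_1 = h²/(8m_pL²) = (6.626×10^-34)²/(8·1.673×10^-27·(3.79×10^-14 m)²) = 2.284×10^-14 J.
Then E_7 = 7²·E_1 = 49·2.284×10^-14 J = 1.12×10^-12 J.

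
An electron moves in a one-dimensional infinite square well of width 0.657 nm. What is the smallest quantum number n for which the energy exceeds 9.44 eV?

n = 4

E_1 = h²/(8m_eL²) = 1.396×10^-19 J = 0.8714 eV.
Need n² > 9.44/0.8714 = 10.83, i.e. n > 3.291.
The smallest integer satisfying this is n = 4.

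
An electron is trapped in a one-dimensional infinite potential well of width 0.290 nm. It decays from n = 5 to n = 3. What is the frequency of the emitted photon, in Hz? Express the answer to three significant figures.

f = 1.73×10^16 Hz

E_1 = h²/(8m_eL²) = 7.164×10^-19 J and ΔE = (5² − 3²)E_1 = 1.146×10^-17 J.
f = ΔE/h = 1.146×10^-17/6.626×10^-34 = 1.73×10^16 Hz.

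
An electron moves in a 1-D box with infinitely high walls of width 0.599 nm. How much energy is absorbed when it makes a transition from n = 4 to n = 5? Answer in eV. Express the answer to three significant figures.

|ΔE| = 9.43 eV

E_1 = h²/(8m_eL²) = 1.679×10^-19 J.
|ΔE| = |4² − 5²|·E_1 = 9·1.679×10^-19 J = 1.511×10^-18 J = 9.43 eV.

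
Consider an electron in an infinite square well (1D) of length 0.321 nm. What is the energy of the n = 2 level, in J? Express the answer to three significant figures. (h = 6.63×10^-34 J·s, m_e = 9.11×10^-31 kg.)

For an infinite well E_n = n²h²/(8m_eL²), so E_1 = h²/(8m_eL²) = (6.63×10^-34)²/(8·9.11×10^-31·(3.21×10^-10 m)²) = 5.853×10^-19 J.
Then E_2 = 2²·E_1 = 4·5.853×10^-19 J = 2.34×10^-18 J.

E_2 = 2.34×10^-18 J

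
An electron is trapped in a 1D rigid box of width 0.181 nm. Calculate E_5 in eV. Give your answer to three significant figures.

E_5 = 287 eV

For an infinite well E_n = n²h²/(8m_eL²), so E_1 = h²/(8m_eL²) = (6.626×10^-34)²/(8·9.109×10^-31·(1.81×10^-10 m)²) = 1.839×10^-18 J.
Then E_5 = 5²·E_1 = 25·1.839×10^-18 J = 4.597×10^-17 J.
Converting, E_5 = 4.597×10^-17 J / (1.602×10^-19 J/eV) = 287 eV.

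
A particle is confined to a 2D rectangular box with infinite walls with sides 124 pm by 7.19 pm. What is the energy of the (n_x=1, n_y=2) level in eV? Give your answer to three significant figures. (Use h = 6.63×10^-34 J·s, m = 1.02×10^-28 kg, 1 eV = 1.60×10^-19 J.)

E = 261 eV

For a 2D rectangular well E = (h²/8m)·Σ n_i²/L_i² = (6.63×10^-34)²/(8·1.02×10^-28) · [1²/(124 pm)² + 2²/(7.19 pm)²].
Evaluating gives E = 4.172×10^-17 J = 261 eV.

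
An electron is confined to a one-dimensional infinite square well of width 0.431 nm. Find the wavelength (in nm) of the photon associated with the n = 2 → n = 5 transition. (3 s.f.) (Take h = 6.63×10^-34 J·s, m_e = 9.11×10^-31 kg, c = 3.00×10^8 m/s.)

E_1 = h²/(8m_eL²) = 3.247×10^-19 J, so ΔE = (5² − 2²)E_1 = 6.819×10^-18 J.
λ = hc/ΔE = (6.63×10^-34·3.00×10^8)/6.819×10^-18 = 2.92×10^-8 m = 29.2 nm.

λ = 29.2 nm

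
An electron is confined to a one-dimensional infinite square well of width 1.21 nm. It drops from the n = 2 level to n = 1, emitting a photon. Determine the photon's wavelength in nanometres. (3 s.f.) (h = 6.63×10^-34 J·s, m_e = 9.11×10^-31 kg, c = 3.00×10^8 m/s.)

λ = 1.61×10^3 nm

E_1 = h²/(8m_eL²) = 4.120×10^-20 J, so ΔE = (2² − 1²)E_1 = 1.236×10^-19 J.
λ = hc/ΔE = (6.63×10^-34·3.00×10^8)/1.236×10^-19 = 1.61×10^-6 m = 1.61×10^3 nm.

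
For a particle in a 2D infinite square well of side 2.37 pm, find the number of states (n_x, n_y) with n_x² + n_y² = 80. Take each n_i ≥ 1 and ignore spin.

degeneracy = 2

The level has n_x² + n_y² = 80. The ordered positive-integer solutions are (4, 8), (8, 4).
That gives 2 states.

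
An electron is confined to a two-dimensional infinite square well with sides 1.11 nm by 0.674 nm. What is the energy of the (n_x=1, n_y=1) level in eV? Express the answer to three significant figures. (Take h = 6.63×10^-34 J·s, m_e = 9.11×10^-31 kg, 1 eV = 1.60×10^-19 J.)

E = 1.14 eV

For a 2D rectangular well E = (h²/8m_e)·Σ n_i²/L_i² = (6.63×10^-34)²/(8·9.11×10^-31) · [1²/(1.11 nm)² + 1²/(0.674 nm)²].
Evaluating gives E = 1.817×10^-19 J = 1.14 eV.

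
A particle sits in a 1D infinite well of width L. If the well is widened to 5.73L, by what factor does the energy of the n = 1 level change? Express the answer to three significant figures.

0.0305

E_n ∝ 1/L², so the energy scales by 1/5.73² = 0.0305.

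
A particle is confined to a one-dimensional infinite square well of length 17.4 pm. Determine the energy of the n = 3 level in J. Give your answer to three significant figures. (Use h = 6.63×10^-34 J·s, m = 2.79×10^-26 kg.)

For an infinite well E_n = n²h²/(8mL²), so E_1 = h²/(8mL²) = (6.63×10^-34)²/(8·2.79×10^-26·(1.74×10^-11 m)²) = 6.505×10^-21 J.
Then E_3 = 3²·E_1 = 9·6.505×10^-21 J = 5.85×10^-20 J.

E_3 = 5.85×10^-20 J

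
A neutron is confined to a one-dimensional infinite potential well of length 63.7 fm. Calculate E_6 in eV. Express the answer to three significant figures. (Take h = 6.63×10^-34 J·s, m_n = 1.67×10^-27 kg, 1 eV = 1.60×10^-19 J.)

For an infinite well E_n = n²h²/(8m_nL²), so E_1 = h²/(8m_nL²) = (6.63×10^-34)²/(8·1.67×10^-27·(6.37×10^-14 m)²) = 8.109×10^-15 J.
Then E_6 = 6²·E_1 = 36·8.109×10^-15 J = 2.919×10^-13 J.
Converting, E_6 = 2.919×10^-13 J / (1.60×10^-19 J/eV) = 1.82×10^6 eV.

E_6 = 1.82×10^6 eV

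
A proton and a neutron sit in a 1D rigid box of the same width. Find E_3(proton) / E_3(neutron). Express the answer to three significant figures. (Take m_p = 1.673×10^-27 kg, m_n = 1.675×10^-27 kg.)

E_n ∝ 1/m at fixed n and L, so the ratio is m_n/m_p = 1.675×10^-27/1.673×10^-27 = 1.00.

1.00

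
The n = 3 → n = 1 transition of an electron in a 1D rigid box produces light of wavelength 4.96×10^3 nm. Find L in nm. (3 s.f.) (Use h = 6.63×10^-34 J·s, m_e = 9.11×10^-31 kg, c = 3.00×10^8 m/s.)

The photon carries ΔE = hc/λ = 6.63×10^-34·3.00×10^8/4.96×10^-6 m = 4.010×10^-20 J.
Since ΔE = (3² − 1²)E_1, E_1 = 5.013×10^-21 J, and L = h/√(8m_eE_1) = 3.47×10^-9 m = 3.47 nm.

L = 3.47 nm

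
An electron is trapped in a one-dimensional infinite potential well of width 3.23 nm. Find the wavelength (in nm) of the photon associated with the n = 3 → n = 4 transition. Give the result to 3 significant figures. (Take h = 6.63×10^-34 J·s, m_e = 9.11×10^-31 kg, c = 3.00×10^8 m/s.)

E_1 = h²/(8m_eL²) = 5.781×10^-21 J, so ΔE = (4² − 3²)E_1 = 4.047×10^-20 J.
λ = hc/ΔE = (6.63×10^-34·3.00×10^8)/4.047×10^-20 = 4.91×10^-6 m = 4.91×10^3 nm.

λ = 4.91×10^3 nm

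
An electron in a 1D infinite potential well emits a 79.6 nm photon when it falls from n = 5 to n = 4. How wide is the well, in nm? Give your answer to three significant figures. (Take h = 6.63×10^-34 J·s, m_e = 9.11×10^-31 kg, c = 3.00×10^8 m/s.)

L = 0.466 nm

The photon carries ΔE = hc/λ = 6.63×10^-34·3.00×10^8/7.96×10^-8 m = 2.499×10^-18 J.
Since ΔE = (5² − 4²)E_1, E_1 = 2.777×10^-19 J, and L = h/√(8m_eE_1) = 4.66×10^-10 m = 0.466 nm.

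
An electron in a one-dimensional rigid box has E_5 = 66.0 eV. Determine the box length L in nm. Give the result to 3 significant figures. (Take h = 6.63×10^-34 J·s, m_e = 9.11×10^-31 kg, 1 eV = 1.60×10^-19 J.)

L = 0.378 nm

From E_n = n²h²/(8m_eL²), L = n·h/√(8m_eE_n).
E_5 = 66.0 eV = 1.056×10^-17 J, so L = 5·6.63×10^-34/√(8·9.11×10^-31·1.056×10^-17) = 3.78×10^-10 m = 0.378 nm.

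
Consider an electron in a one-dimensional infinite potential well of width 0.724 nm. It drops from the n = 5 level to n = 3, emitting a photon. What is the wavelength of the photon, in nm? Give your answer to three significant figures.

E_1 = h²/(8m_eL²) = 1.149×10^-19 J, so ΔE = (5² − 3²)E_1 = 1.838×10^-18 J.
λ = hc/ΔE = (6.626×10^-34·2.998×10^8)/1.838×10^-18 = 1.08×10^-7 m = 108 nm.

λ = 108 nm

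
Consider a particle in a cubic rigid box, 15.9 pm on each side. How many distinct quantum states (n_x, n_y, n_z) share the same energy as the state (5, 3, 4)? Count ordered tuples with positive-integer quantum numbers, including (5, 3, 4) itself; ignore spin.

The level has n_x² + n_y² + n_z² = 50. The ordered positive-integer solutions are (3, 4, 5), (3, 5, 4), (4, 3, 5), (4, 5, 3), (5, 3, 4), (5, 4, 3).
That gives 6 states.

degeneracy = 6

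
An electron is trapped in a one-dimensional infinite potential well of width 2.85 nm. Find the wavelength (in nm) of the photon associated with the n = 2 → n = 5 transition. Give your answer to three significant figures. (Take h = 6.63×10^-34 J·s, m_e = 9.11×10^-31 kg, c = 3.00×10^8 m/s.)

λ = 1.28×10^3 nm

E_1 = h²/(8m_eL²) = 7.426×10^-21 J, so ΔE = (5² − 2²)E_1 = 1.559×10^-19 J.
λ = hc/ΔE = (6.63×10^-34·3.00×10^8)/1.559×10^-19 = 1.28×10^-6 m = 1.28×10^3 nm.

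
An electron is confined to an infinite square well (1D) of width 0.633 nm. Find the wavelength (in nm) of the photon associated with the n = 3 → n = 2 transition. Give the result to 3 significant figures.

E_1 = h²/(8m_eL²) = 1.504×10^-19 J, so ΔE = (3² − 2²)E_1 = 7.520×10^-19 J.
λ = hc/ΔE = (6.626×10^-34·2.998×10^8)/7.520×10^-19 = 2.64×10^-7 m = 264 nm.

λ = 264 nm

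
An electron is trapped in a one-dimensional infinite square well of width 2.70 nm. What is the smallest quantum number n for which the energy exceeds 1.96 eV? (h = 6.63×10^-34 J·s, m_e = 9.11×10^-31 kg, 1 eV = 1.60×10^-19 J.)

n = 7

E_1 = h²/(8m_eL²) = 8.274×10^-21 J = 0.05171 eV.
Need n² > 1.96/0.05171 = 37.90, i.e. n > 6.156.
The smallest integer satisfying this is n = 7.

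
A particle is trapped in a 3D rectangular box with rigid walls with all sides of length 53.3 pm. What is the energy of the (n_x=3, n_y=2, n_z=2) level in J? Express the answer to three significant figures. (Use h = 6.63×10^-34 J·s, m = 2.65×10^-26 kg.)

E = 1.24×10^-20 J

For a 3D rectangular well E = (h²/8m)·Σ n_i²/L_i² = (6.63×10^-34)²/(8·2.65×10^-26) · [3²/(53.3 pm)² + 2²/(53.3 pm)² + 2²/(53.3 pm)²].
Evaluating gives E = 1.24×10^-20 J.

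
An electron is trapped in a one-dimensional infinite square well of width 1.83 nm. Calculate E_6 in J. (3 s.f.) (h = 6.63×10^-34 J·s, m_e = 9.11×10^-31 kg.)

For an infinite well E_n = n²h²/(8m_eL²), so E_1 = h²/(8m_eL²) = (6.63×10^-34)²/(8·9.11×10^-31·(1.83×10^-9 m)²) = 1.801×10^-20 J.
Then E_6 = 6²·E_1 = 36·1.801×10^-20 J = 6.48×10^-19 J.

E_6 = 6.48×10^-19 J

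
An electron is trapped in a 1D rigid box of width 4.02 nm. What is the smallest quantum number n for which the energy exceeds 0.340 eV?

n = 4

E_1 = h²/(8m_eL²) = 3.728×10^-21 J = 0.02327 eV.
Need n² > 0.340/0.02327 = 14.61, i.e. n > 3.822.
The smallest integer satisfying this is n = 4.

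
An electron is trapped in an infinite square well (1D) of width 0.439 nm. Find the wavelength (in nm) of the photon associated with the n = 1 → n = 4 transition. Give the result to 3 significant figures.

λ = 42.4 nm

E_1 = h²/(8m_eL²) = 3.126×10^-19 J, so ΔE = (4² − 1²)E_1 = 4.689×10^-18 J.
λ = hc/ΔE = (6.626×10^-34·2.998×10^8)/4.689×10^-18 = 4.24×10^-8 m = 42.4 nm.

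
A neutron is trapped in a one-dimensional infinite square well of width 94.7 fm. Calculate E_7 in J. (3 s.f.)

For an infinite well E_n = n²h²/(8m_nL²), so E_1 = h²/(8m_nL²) = (6.626×10^-34)²/(8·1.675×10^-27·(9.47×10^-14 m)²) = 3.653×10^-15 J.
Then E_7 = 7²·E_1 = 49·3.653×10^-15 J = 1.79×10^-13 J.

E_7 = 1.79×10^-13 J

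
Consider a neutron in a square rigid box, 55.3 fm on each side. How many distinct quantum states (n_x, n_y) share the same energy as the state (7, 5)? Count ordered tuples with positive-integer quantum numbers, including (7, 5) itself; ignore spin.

The level has n_x² + n_y² = 74. The ordered positive-integer solutions are (5, 7), (7, 5).
That gives 2 states.

degeneracy = 2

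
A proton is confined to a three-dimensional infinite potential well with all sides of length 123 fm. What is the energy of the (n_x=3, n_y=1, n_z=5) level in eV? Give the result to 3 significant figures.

For a 3D rectangular well E = (h²/8m_p)·Σ n_i²/L_i² = (6.626×10^-34)²/(8·1.673×10^-27) · [3²/(123 fm)² + 1²/(123 fm)² + 5²/(123 fm)²].
Evaluating gives E = 7.589×10^-14 J = 4.74×10^5 eV.

E = 4.74×10^5 eV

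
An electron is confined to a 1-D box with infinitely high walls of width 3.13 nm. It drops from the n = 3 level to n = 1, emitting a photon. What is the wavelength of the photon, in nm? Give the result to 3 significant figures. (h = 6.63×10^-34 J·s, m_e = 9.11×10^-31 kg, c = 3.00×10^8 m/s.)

E_1 = h²/(8m_eL²) = 6.156×10^-21 J, so ΔE = (3² − 1²)E_1 = 4.925×10^-20 J.
λ = hc/ΔE = (6.63×10^-34·3.00×10^8)/4.925×10^-20 = 4.04×10^-6 m = 4.04×10^3 nm.

λ = 4.04×10^3 nm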